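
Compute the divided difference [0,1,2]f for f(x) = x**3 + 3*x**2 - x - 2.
6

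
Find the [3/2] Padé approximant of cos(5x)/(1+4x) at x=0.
(1675*x**3/21 - 1675*x**2/84 - 4*x + 1)/(1 - 1969*x**2/84)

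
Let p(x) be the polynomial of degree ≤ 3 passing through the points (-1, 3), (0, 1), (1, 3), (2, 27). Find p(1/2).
3/8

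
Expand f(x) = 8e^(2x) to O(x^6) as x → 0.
8 + 16*x + 16*x**2 + 32*x**3/3 + 16*x**4/3 + 32*x**5/15 + O(x**6)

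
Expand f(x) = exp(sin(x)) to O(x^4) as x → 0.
1 + x + x**2/2 + O(x**4)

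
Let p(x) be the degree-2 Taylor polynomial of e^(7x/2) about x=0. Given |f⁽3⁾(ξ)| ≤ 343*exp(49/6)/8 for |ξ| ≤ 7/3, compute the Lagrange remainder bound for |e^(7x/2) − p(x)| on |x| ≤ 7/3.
117649*exp(49/6)/1296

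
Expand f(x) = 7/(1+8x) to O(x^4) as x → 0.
7 - 56*x + 448*x**2 - 3584*x**3 + O(x**4)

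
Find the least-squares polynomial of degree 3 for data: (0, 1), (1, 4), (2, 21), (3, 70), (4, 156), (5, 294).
151/126 + (-283/108)x + (173/63)x² + (205/108)x³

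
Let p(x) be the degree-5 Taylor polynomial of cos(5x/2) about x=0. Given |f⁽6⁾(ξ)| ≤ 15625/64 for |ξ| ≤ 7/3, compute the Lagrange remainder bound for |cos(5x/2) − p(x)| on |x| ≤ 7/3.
367653125/6718464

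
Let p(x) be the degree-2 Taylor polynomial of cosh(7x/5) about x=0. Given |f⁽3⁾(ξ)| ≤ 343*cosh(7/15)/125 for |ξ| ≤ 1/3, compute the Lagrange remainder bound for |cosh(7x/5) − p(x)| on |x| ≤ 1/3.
343*cosh(7/15)/20250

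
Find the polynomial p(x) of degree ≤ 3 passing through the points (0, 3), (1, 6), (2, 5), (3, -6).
-x**3 + x**2 + 3*x + 3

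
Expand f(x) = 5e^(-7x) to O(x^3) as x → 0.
5 - 35*x + 245*x**2/2 + O(x**3)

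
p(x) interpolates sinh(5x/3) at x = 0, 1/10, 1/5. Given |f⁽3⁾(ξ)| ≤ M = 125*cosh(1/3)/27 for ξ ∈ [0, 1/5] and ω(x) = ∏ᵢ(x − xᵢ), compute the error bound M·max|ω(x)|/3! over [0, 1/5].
sqrt(3)*cosh(1/3)/5832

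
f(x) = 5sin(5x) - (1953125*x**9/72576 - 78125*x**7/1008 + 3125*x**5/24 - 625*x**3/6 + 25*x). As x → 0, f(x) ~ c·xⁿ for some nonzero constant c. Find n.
11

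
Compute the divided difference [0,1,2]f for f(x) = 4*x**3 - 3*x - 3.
12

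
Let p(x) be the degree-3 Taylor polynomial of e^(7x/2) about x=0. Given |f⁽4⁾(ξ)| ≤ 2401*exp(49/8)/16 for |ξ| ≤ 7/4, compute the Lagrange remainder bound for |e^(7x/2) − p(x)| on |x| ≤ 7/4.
5764801*exp(49/8)/98304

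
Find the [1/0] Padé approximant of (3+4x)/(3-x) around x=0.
5*x/3 + 1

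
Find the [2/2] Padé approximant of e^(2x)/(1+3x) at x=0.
(38*x**2/51 + 23*x/17 + 1)/(-97*x**2/51 + 40*x/17 + 1)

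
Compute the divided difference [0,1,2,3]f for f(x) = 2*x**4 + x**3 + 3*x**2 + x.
13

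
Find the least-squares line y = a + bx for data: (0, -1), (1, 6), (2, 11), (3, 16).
a = -2/5, b = 28/5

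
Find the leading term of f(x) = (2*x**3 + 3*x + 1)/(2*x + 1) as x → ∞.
x**2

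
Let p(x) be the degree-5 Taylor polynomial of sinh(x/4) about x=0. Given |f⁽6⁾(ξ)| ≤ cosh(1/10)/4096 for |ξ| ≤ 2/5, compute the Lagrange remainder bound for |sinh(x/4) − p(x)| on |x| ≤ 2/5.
cosh(1/10)/720000000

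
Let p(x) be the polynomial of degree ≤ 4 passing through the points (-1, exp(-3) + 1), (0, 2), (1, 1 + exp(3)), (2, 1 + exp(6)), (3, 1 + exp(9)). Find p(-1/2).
((-5*exp(9) - 70*exp(3) + 268 + 28*exp(6))*exp(3) + 35)*exp(-3)/128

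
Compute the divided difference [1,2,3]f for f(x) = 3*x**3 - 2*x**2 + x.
16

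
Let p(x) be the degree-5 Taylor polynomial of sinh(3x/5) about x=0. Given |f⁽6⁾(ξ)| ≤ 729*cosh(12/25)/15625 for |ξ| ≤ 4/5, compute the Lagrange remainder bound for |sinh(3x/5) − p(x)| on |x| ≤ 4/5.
20736*cosh(12/25)/1220703125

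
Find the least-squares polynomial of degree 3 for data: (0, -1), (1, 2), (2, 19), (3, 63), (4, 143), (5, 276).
-23/21 + (34/63)x + (29/42)x² + (37/18)x³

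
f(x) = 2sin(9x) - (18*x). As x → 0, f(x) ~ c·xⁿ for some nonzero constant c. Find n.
3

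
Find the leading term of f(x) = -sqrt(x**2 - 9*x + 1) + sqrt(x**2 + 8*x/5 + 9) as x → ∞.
53/10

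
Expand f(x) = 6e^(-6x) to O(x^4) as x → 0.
6 - 36*x + 108*x**2 - 216*x**3 + O(x**4)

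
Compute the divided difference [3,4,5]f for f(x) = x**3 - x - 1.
12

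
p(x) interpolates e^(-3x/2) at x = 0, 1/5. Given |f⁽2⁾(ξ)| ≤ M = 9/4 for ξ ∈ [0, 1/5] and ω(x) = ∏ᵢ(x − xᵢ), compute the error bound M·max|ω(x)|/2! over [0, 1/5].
9/800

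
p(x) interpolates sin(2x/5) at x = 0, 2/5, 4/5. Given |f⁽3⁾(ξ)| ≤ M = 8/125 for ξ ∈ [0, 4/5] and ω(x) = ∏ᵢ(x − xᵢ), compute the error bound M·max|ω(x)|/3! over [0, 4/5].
64*sqrt(3)/421875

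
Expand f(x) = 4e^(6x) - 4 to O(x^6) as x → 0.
24*x + 72*x**2 + 144*x**3 + 216*x**4 + 1296*x**5/5 + O(x**6)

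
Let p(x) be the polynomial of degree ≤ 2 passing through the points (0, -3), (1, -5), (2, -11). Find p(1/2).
-7/2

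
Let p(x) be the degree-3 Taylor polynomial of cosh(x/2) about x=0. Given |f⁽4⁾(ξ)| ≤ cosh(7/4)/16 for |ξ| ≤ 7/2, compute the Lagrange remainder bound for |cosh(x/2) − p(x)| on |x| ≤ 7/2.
2401*cosh(7/4)/6144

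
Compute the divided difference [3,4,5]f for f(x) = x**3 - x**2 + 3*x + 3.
11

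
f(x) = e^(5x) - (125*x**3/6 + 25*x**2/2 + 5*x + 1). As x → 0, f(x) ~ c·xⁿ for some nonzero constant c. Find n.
4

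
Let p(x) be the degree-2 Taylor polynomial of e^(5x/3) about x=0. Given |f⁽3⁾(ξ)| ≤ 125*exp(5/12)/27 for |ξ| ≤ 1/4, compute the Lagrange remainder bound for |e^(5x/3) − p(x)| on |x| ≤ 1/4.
125*exp(5/12)/10368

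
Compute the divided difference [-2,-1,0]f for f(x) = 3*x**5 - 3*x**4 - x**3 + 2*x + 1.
-63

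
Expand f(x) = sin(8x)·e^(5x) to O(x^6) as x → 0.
8*x + 40*x**2 + 44*x**3/3 - 260*x**4 - 8779*x**5/15 + O(x**6)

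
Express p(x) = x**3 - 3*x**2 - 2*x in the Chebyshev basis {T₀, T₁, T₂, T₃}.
(-3/2)T₀ + (-5/4)T₁ + (-3/2)T₂ + (1/4)T₃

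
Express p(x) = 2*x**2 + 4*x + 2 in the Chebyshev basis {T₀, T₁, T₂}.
(3)T₀ + (4)T₁ + T₂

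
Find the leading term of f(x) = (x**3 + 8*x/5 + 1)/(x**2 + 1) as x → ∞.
x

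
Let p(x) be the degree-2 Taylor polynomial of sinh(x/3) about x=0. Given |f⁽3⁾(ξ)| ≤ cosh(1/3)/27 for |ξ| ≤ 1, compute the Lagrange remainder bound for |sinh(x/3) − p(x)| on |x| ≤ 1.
cosh(1/3)/162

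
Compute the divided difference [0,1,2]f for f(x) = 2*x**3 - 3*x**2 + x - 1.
3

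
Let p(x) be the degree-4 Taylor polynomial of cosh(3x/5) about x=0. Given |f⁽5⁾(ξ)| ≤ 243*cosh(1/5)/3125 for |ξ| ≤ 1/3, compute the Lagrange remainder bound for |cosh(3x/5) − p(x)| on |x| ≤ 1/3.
cosh(1/5)/375000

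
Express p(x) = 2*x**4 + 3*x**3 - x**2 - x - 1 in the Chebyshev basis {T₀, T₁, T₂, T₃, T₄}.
(-3/4)T₀ + (5/4)T₁ + (1/2)T₂ + (3/4)T₃ + (1/4)T₄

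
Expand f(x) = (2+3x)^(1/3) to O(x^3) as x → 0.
2**(1/3) + 2**(1/3)*x/2 - 2**(1/3)*x**2/4 + O(x**3)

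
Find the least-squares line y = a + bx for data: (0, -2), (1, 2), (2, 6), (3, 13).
a = -13/5, b = 49/10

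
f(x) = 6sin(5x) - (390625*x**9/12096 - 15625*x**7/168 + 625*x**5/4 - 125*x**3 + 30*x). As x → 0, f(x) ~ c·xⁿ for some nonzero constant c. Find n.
11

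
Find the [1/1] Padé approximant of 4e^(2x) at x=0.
(4*x + 4)/(1 - x)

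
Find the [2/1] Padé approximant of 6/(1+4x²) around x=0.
6 - 24*x**2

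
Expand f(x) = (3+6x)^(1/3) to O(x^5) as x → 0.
3**(1/3) + 2*3**(1/3)*x/3 - 4*3**(1/3)*x**2/9 + 40*3**(1/3)*x**3/81 - 160*3**(1/3)*x**4/243 + O(x**5)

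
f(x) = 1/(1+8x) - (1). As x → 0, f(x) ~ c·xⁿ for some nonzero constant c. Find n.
1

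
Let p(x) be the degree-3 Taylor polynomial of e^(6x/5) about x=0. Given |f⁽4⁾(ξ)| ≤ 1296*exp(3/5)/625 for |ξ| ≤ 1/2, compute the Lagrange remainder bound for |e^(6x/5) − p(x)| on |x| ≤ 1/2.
27*exp(3/5)/5000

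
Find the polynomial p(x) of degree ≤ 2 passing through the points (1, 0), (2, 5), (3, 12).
x**2 + 2*x - 3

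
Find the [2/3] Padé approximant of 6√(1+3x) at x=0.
(189*x**2/8 + 126*x/5 + 6)/(-27*x**3/160 + 81*x**2/80 + 27*x/10 + 1)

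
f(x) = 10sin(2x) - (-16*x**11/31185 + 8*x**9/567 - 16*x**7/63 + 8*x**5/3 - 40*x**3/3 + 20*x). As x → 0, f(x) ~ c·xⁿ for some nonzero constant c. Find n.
13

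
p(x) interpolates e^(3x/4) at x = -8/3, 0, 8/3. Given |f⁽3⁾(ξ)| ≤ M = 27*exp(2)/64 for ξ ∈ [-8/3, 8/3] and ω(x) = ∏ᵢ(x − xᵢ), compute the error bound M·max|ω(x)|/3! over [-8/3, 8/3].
8*sqrt(3)*exp(2)/27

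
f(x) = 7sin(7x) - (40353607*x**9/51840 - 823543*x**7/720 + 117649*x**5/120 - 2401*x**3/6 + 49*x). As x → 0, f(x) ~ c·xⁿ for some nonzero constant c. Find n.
11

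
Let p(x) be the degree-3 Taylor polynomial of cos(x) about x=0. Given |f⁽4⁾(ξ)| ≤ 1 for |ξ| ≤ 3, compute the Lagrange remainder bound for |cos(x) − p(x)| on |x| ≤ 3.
27/8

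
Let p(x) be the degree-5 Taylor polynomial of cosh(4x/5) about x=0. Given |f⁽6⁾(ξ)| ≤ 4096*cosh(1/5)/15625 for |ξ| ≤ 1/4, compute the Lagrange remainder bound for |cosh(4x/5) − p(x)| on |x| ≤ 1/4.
cosh(1/5)/11250000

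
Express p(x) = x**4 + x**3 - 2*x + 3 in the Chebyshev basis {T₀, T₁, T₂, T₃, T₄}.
(27/8)T₀ + (-5/4)T₁ + (1/2)T₂ + (1/4)T₃ + (1/8)T₄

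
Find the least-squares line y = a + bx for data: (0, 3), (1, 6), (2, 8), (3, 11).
a = 31/10, b = 13/5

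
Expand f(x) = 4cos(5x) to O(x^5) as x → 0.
4 - 50*x**2 + 625*x**4/6 + O(x**5)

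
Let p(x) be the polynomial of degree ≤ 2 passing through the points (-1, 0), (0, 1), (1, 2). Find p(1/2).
3/2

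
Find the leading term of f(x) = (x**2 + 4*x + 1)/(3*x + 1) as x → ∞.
x/3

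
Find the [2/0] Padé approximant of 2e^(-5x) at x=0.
25*x**2 - 10*x + 2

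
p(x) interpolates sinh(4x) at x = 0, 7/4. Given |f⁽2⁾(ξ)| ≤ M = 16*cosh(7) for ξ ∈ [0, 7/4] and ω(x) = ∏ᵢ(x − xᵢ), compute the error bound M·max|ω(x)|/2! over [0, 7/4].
49*cosh(7)/8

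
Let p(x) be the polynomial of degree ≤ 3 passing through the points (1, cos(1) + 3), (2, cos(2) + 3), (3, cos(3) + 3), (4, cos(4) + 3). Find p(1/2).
21*cos(3)/16 - 5*cos(4)/16 - 35*cos(2)/16 + 35*cos(1)/16 + 3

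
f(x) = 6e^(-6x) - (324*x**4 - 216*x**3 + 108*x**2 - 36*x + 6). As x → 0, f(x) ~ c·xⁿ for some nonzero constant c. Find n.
5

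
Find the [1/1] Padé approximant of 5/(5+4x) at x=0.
1/(4*x/5 + 1)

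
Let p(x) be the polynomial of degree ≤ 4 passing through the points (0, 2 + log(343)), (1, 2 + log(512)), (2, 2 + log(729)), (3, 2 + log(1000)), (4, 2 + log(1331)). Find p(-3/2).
2 + log(2674547297698374264627183411732207537069567390474128814152676841976093056220135929130377352411751*11**(49/128)*3**(7/32)*5**(29/32)*7**(9/128)/251084069415467230553431576928306656644094217778561380515840000000000000000000000000000000000000)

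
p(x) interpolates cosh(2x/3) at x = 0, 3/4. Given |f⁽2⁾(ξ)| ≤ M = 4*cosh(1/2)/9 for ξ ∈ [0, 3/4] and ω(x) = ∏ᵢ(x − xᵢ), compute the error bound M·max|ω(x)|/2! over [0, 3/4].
cosh(1/2)/32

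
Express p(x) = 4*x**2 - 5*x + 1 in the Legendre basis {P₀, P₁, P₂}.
(7/3)P₀ + (-5)P₁ + (8/3)P₂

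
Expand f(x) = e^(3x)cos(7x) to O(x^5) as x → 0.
1 + 3*x - 20*x**2 - 69*x**3 - 41*x**4/6 + O(x**5)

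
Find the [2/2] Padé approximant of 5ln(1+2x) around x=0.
10*x*(x + 1)/(2*x**2/3 + 2*x + 1)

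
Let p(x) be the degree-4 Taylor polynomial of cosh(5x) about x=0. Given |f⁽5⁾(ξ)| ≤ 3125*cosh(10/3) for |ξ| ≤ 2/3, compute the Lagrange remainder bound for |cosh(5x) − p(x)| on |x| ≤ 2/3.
2500*cosh(10/3)/729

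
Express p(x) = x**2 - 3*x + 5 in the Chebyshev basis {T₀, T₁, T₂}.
(11/2)T₀ + (-3)T₁ + (1/2)T₂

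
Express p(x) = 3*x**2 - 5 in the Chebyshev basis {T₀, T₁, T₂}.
(-7/2)T₀ + (3/2)T₂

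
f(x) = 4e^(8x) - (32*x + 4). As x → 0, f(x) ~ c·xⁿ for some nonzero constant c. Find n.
2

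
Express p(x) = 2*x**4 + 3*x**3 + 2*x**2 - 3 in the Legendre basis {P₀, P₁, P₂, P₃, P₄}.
(-29/15)P₀ + (9/5)P₁ + (52/21)P₂ + (6/5)P₃ + (16/35)P₄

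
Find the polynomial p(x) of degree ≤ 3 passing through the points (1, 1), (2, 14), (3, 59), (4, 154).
3*x**3 - 2*x**2 - 2*x + 2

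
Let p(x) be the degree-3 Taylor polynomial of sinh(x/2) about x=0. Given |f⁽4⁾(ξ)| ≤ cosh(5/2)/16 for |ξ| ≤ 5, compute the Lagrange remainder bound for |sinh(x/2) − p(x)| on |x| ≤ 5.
625*cosh(5/2)/384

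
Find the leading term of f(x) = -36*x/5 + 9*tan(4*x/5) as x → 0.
192*x**3/125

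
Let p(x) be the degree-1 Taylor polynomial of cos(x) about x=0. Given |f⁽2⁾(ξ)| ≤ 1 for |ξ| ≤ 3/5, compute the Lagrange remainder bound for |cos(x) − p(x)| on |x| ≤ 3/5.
9/50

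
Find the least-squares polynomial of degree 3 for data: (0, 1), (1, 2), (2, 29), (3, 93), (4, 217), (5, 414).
53/63 + (-817/189)x + (209/63)x² + (76/27)x³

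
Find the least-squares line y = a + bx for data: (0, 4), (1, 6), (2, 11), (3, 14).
a = 7/2, b = 7/2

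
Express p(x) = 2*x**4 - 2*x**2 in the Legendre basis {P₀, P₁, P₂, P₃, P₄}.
(-4/15)P₀ + (-4/21)P₂ + (16/35)P₄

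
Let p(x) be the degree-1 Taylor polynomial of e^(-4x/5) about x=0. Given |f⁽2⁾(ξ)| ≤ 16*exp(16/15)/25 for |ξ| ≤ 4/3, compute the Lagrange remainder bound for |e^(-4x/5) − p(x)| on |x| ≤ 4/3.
128*exp(16/15)/225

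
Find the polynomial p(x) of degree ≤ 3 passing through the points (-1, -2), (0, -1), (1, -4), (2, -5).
x**3 - 2*x**2 - 2*x - 1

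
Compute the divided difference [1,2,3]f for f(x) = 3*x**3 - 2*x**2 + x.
16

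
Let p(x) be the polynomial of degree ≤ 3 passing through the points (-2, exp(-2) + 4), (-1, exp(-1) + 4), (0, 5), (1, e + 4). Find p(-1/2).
(-1 + 9*e + (73 - e)*exp(2))*exp(-2)/16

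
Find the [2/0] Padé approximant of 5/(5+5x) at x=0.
x**2 - x + 1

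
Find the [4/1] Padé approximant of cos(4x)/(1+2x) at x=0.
(32*x**4/3 - 8*x**2 + 1)/(2*x + 1)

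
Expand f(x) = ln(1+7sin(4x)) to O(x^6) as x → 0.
28*x - 392*x**2 + 21728*x**3/3 - 454720*x**4/3 + 10150784*x**5/3 + O(x**6)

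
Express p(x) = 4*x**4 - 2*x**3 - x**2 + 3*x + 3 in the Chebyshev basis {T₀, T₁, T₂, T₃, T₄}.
(4)T₀ + (3/2)T₁ + (3/2)T₂ + (-1/2)T₃ + (1/2)T₄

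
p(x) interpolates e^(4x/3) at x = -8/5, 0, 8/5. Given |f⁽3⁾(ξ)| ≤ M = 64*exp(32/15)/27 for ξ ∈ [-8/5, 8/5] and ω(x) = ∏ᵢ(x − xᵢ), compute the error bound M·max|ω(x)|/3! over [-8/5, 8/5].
32768*sqrt(3)*exp(32/15)/91125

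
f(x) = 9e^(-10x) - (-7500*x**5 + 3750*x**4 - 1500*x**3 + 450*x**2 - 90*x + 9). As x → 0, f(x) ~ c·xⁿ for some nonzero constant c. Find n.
6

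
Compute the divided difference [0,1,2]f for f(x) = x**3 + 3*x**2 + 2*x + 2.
6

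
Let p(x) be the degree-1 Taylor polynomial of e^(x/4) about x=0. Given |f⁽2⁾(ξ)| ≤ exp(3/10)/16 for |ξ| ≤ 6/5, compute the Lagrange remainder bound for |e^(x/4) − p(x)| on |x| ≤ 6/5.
9*exp(3/10)/200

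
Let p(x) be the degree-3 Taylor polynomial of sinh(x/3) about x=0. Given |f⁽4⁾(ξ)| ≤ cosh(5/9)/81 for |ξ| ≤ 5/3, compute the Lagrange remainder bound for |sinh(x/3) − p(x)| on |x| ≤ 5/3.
625*cosh(5/9)/157464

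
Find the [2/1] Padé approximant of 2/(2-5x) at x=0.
1/(1 - 5*x/2)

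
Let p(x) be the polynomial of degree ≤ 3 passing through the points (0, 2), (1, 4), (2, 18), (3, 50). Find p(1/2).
15/8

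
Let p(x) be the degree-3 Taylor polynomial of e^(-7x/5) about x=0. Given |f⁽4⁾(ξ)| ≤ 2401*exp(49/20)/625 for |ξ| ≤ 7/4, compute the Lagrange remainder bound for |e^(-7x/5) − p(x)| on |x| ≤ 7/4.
5764801*exp(49/20)/3840000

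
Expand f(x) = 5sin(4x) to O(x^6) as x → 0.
20*x - 160*x**3/3 + 128*x**5/3 + O(x**6)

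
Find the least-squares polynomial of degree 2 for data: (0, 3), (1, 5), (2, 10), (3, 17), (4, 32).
17/5 - x + (2)x²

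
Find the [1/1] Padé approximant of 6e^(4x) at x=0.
(12*x + 6)/(1 - 2*x)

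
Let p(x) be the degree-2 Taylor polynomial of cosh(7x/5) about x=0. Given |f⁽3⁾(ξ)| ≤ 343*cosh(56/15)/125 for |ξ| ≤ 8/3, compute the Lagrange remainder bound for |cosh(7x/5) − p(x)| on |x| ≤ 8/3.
87808*cosh(56/15)/10125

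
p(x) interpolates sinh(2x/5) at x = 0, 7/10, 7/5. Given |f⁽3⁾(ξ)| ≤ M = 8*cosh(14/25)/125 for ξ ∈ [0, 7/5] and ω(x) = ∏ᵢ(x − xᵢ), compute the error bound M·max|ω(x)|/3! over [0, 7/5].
343*sqrt(3)*cosh(14/25)/421875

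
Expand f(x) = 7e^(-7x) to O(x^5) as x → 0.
7 - 49*x + 343*x**2/2 - 2401*x**3/6 + 16807*x**4/24 + O(x**5)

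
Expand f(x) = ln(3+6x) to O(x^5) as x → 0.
log(3) + 2*x - 2*x**2 + 8*x**3/3 - 4*x**4 + O(x**5)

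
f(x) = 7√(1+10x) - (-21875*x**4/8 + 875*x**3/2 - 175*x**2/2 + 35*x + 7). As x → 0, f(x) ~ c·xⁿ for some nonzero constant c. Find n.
5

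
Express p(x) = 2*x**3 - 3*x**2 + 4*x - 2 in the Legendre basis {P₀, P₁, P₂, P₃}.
(-3)P₀ + (26/5)P₁ + (-2)P₂ + (4/5)P₃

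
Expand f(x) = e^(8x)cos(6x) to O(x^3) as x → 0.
1 + 8*x + 14*x**2 + O(x**3)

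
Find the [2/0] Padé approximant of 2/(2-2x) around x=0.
x**2 + x + 1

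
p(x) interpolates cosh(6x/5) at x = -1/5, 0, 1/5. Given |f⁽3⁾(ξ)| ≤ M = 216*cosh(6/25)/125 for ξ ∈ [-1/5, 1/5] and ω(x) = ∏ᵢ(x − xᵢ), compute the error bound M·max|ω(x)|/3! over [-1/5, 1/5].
8*sqrt(3)*cosh(6/25)/15625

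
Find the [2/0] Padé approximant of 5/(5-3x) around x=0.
9*x**2/25 + 3*x/5 + 1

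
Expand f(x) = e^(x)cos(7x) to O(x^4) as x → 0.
1 + x - 24*x**2 - 73*x**3/3 + O(x**4)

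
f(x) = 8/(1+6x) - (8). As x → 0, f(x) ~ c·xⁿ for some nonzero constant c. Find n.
1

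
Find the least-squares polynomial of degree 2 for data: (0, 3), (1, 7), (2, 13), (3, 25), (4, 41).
23/7 + (29/35)x + (15/7)x²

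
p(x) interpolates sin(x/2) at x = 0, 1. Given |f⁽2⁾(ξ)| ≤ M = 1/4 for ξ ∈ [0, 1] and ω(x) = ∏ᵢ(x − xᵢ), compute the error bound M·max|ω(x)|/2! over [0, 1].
1/32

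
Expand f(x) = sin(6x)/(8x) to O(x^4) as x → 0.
3/4 - 9*x**2/2 + O(x**4)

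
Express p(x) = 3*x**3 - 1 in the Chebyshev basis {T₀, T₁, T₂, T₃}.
-T₀ + (9/4)T₁ + (3/4)T₃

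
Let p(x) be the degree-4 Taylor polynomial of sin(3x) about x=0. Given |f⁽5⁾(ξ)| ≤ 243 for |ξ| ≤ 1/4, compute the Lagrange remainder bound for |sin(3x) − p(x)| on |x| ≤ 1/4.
81/40960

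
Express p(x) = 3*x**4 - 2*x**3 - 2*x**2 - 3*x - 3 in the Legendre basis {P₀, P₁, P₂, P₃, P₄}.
(-46/15)P₀ + (-21/5)P₁ + (8/21)P₂ + (-4/5)P₃ + (24/35)P₄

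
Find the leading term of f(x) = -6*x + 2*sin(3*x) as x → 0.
-9*x**3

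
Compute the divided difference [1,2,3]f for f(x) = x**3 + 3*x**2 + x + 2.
9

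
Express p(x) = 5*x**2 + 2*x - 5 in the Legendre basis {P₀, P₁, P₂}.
(-10/3)P₀ + (2)P₁ + (10/3)P₂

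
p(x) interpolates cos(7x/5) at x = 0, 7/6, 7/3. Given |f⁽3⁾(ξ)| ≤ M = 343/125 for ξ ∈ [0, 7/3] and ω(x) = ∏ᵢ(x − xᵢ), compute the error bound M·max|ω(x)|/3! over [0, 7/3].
117649*sqrt(3)/729000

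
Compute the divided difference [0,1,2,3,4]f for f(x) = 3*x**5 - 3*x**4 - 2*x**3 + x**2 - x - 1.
27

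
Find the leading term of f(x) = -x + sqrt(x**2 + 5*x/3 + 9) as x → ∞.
5/6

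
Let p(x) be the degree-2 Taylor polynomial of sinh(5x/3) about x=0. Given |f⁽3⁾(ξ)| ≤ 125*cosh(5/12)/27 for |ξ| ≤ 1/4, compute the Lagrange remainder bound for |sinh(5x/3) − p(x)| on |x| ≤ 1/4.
125*cosh(5/12)/10368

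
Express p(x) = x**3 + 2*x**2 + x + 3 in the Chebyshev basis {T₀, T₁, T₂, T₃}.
(4)T₀ + (7/4)T₁ + T₂ + (1/4)T₃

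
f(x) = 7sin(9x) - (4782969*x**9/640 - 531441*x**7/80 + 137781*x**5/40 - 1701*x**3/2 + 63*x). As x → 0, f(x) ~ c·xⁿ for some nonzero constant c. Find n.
11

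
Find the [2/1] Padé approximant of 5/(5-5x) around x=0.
1/(1 - x)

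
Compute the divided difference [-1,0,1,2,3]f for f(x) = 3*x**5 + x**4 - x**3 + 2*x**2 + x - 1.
16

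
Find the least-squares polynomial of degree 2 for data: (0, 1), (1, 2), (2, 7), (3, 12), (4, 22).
34/35 + (2/35)x + (9/7)x²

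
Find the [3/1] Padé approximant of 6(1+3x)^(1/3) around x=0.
(-2*x**3 + 6*x**2 + 18*x + 6)/(2*x + 1)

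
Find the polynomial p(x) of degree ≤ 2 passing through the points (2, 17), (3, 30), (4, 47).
2*x**2 + 3*x + 3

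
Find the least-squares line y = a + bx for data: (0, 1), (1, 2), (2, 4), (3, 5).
a = 9/10, b = 7/5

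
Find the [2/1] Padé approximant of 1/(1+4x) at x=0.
1/(4*x + 1)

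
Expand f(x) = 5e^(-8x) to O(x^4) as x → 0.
5 - 40*x + 160*x**2 - 1280*x**3/3 + O(x**4)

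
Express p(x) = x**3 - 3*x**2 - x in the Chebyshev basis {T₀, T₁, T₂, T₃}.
(-3/2)T₀ + (-1/4)T₁ + (-3/2)T₂ + (1/4)T₃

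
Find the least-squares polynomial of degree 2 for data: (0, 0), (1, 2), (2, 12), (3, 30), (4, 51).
-3/7 + (-1/7)x + (23/7)x²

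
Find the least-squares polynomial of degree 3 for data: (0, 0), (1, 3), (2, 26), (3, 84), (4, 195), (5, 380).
-3/14 + (23/28)x + (1/28)x² + (3)x³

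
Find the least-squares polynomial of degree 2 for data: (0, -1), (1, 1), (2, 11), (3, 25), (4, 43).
-51/35 + (32/35)x + (18/7)x²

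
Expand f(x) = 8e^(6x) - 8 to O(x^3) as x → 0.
48*x + 144*x**2 + O(x**3)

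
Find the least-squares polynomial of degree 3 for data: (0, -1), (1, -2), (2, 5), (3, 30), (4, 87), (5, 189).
-71/63 + (167/378)x + (-755/252)x² + (227/108)x³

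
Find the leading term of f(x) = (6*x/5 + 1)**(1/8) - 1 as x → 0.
3*x/20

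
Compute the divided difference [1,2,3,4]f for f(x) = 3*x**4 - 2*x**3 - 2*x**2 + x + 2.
28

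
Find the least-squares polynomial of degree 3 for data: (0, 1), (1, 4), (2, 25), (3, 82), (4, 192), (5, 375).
17/18 + (289/756)x + (-53/252)x² + (163/54)x³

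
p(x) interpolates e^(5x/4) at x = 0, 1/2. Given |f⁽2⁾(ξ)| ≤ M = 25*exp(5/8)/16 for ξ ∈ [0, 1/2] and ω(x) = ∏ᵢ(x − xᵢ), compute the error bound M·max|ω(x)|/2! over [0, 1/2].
25*exp(5/8)/512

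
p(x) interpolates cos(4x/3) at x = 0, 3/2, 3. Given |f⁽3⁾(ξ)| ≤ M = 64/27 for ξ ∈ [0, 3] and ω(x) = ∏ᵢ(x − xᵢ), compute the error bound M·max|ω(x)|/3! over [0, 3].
8*sqrt(3)/27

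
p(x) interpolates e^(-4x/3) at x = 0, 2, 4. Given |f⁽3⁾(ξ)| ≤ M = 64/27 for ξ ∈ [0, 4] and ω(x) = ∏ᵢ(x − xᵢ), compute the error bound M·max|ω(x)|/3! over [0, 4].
512*sqrt(3)/729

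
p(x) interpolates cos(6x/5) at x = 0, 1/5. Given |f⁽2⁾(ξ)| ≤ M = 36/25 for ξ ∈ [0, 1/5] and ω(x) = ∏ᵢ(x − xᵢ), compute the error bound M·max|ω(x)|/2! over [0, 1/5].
9/1250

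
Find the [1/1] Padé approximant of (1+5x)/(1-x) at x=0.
(5*x + 1)/(1 - x)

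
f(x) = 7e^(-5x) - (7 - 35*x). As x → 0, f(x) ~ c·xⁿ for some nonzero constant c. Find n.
2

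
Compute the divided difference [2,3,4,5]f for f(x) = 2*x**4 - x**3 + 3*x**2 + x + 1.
27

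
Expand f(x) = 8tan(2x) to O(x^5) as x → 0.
16*x + 64*x**3/3 + O(x**5)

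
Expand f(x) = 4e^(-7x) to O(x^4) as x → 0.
4 - 28*x + 98*x**2 - 686*x**3/3 + O(x**4)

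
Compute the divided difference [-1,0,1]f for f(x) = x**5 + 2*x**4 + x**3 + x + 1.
2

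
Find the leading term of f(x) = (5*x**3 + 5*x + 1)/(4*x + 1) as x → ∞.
5*x**2/4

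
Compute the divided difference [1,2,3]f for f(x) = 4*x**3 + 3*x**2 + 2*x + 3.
27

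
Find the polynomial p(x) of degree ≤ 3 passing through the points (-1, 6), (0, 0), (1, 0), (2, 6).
3*x**2 - 3*x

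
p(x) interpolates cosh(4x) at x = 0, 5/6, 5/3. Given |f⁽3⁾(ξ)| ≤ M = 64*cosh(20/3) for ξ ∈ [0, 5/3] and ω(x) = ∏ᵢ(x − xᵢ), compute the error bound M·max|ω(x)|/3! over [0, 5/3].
1000*sqrt(3)*cosh(20/3)/729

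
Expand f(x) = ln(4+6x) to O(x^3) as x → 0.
log(4) + 3*x/2 - 9*x**2/8 + O(x**3)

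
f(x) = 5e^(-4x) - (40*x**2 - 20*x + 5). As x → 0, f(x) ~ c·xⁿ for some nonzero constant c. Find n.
3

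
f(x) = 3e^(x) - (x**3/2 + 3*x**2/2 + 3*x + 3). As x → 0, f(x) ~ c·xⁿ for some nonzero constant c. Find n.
4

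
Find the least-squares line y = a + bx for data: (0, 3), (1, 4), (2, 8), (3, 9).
a = 27/10, b = 11/5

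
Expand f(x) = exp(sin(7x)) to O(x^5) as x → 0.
1 + 7*x + 49*x**2/2 - 2401*x**4/8 + O(x**5)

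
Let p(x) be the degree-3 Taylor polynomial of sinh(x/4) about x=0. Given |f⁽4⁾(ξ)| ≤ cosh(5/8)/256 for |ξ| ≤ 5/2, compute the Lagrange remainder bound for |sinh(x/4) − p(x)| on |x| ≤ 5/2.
625*cosh(5/8)/98304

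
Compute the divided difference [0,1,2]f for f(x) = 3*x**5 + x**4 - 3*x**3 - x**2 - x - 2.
42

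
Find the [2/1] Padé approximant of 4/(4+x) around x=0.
1/(x/4 + 1)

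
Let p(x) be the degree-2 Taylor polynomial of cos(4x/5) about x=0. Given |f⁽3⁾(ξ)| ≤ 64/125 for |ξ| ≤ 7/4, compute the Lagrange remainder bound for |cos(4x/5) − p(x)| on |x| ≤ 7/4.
343/750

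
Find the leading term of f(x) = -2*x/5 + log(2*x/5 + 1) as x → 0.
-2*x**2/25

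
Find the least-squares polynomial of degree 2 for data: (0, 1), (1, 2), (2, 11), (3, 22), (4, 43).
1 + (-8/5)x + (3)x²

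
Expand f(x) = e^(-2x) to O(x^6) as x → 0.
1 - 2*x + 2*x**2 - 4*x**3/3 + 2*x**4/3 - 4*x**5/15 + O(x**6)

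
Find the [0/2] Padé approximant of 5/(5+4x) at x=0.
1/(4*x/5 + 1)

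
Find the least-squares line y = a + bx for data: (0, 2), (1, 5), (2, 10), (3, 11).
a = 11/5, b = 16/5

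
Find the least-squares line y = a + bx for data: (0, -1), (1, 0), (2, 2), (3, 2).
a = -9/10, b = 11/10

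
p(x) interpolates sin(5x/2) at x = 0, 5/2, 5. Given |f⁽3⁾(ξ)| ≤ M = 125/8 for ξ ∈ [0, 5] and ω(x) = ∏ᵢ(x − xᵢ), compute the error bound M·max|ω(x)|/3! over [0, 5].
15625*sqrt(3)/1728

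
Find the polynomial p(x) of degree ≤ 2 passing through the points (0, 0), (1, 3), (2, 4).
-x**2 + 4*x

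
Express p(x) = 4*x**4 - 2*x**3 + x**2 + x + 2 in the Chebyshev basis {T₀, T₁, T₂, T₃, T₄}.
(4)T₀ + (-1/2)T₁ + (5/2)T₂ + (-1/2)T₃ + (1/2)T₄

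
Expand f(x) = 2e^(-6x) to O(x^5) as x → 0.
2 - 12*x + 36*x**2 - 72*x**3 + 108*x**4 + O(x**5)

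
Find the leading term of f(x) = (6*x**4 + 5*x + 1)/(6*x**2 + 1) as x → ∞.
x**2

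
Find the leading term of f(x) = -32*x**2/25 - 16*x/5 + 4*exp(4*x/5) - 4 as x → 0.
128*x**3/375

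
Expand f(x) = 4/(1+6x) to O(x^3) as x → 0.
4 - 24*x + 144*x**2 + O(x**3)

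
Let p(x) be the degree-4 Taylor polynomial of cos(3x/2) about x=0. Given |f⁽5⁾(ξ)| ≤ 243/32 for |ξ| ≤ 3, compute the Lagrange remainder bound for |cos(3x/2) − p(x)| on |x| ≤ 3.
19683/1280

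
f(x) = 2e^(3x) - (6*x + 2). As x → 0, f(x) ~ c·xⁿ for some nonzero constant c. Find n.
2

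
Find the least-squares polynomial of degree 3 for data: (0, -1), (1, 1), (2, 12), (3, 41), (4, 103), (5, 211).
-74/63 + (661/189)x + (-361/126)x² + (115/54)x³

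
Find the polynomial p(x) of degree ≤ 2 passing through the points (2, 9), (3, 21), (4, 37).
2*x**2 + 2*x - 3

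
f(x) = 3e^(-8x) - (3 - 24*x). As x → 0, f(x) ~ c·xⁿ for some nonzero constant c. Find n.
2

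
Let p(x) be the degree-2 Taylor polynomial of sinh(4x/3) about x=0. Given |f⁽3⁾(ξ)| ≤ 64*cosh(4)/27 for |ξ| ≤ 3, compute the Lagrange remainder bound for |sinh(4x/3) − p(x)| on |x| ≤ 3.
32*cosh(4)/3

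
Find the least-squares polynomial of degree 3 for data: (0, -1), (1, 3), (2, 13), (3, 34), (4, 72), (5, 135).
-139/126 + (2977/756)x + (-73/126)x² + (113/108)x³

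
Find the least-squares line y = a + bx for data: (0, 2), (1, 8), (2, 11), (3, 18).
a = 21/10, b = 51/10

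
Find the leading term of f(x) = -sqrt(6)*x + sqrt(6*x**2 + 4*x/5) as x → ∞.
sqrt(6)/15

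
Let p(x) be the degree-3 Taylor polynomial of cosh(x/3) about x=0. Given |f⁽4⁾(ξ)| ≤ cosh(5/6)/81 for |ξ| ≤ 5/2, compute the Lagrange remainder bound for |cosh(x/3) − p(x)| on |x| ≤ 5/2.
625*cosh(5/6)/31104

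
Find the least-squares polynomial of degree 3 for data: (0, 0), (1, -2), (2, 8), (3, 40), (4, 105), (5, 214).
-5/126 + (-3067/756)x + (55/126)x² + (193/108)x³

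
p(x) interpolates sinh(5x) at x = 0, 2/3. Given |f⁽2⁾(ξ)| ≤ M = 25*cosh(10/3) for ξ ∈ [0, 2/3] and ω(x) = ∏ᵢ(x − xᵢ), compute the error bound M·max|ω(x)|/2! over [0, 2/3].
25*cosh(10/3)/18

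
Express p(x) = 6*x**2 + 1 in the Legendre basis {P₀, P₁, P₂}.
(3)P₀ + (4)P₂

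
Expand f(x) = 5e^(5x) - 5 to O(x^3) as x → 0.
25*x + 125*x**2/2 + O(x**3)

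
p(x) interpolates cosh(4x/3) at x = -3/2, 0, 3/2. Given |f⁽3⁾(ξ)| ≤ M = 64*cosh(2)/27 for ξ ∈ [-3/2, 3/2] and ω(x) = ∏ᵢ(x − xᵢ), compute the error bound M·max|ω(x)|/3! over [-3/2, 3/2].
8*sqrt(3)*cosh(2)/27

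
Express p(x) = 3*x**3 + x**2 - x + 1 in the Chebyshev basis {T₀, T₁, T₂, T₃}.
(3/2)T₀ + (5/4)T₁ + (1/2)T₂ + (3/4)T₃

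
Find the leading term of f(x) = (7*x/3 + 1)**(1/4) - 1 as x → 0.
7*x/12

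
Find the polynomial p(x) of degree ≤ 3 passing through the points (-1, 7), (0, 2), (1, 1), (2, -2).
-x**3 + 2*x**2 - 2*x + 2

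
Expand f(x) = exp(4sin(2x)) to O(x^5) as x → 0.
1 + 8*x + 32*x**2 + 80*x**3 + 128*x**4 + O(x**5)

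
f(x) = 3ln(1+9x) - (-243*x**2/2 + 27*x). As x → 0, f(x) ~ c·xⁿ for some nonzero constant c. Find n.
3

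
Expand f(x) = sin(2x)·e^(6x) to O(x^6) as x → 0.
2*x + 12*x**2 + 104*x**3/3 + 64*x**4 + 1264*x**5/15 + O(x**6)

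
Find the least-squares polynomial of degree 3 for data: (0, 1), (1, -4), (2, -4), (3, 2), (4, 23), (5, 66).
47/63 + (-1115/378)x + (-251/126)x² + (28/27)x³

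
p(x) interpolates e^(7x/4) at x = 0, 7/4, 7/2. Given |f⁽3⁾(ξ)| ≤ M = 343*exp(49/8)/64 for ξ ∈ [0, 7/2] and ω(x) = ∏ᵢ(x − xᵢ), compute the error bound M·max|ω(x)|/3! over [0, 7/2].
117649*sqrt(3)*exp(49/8)/110592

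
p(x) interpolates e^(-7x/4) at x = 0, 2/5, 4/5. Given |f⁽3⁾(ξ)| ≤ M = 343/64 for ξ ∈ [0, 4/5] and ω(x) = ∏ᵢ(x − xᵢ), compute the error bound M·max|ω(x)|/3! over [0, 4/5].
343*sqrt(3)/27000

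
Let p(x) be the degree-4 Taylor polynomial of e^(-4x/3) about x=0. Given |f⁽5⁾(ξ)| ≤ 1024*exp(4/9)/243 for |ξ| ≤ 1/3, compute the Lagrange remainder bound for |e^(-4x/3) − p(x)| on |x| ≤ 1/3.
128*exp(4/9)/885735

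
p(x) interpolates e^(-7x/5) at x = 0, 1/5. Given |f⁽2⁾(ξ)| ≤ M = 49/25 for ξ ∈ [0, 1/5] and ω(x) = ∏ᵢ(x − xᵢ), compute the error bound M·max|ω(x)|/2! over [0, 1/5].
49/5000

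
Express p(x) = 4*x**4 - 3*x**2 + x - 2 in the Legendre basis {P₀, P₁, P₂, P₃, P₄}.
(-11/5)P₀ + P₁ + (2/7)P₂ + (32/35)P₄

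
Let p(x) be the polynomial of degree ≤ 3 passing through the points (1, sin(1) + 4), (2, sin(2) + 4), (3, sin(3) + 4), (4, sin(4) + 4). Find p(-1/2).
-189*sin(2)/16 + 135*sin(3)/16 - 35*sin(4)/16 + 4 + 105*sin(1)/16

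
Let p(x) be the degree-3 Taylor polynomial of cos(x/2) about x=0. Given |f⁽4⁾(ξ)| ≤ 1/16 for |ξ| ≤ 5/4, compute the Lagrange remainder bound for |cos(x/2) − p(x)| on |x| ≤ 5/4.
625/98304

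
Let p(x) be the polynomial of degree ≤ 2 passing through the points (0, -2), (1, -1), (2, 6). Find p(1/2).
-9/4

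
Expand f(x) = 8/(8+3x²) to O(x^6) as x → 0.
1 - 3*x**2/8 + 9*x**4/64 + O(x**6)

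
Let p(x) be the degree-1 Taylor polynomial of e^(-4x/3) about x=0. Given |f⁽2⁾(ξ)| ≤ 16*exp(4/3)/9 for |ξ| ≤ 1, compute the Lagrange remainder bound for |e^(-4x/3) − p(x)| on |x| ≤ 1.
8*exp(4/3)/9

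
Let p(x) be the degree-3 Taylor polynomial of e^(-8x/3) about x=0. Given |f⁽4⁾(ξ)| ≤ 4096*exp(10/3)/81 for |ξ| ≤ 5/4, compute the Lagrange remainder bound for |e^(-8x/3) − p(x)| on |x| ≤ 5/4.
1250*exp(10/3)/243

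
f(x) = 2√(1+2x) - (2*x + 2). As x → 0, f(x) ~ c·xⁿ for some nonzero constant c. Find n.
2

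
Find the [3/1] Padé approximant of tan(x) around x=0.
x**3/3 + x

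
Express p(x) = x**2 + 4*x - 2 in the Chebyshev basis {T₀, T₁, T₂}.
(-3/2)T₀ + (4)T₁ + (1/2)T₂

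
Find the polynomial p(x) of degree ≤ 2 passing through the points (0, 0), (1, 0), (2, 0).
0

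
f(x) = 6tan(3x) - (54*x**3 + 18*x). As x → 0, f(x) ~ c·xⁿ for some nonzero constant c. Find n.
5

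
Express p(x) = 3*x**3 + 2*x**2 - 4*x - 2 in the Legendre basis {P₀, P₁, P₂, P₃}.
(-4/3)P₀ + (-11/5)P₁ + (4/3)P₂ + (6/5)P₃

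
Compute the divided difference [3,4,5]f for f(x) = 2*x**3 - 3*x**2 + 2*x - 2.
21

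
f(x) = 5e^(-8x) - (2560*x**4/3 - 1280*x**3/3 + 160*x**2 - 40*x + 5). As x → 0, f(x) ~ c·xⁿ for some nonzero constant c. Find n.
5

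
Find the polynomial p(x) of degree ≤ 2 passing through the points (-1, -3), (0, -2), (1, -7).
-3*x**2 - 2*x - 2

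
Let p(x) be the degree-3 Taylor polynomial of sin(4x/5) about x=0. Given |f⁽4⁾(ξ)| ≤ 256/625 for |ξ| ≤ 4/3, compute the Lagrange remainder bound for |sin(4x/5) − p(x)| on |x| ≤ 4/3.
8192/151875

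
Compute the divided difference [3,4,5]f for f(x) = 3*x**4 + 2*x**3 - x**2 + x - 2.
314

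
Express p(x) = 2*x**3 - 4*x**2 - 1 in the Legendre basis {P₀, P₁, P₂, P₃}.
(-7/3)P₀ + (6/5)P₁ + (-8/3)P₂ + (4/5)P₃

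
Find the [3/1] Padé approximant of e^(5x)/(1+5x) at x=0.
(1375*x**3/48 + 25*x**2/2 + 45*x/8 + 1)/(45*x/8 + 1)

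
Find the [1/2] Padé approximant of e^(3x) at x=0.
(x + 1)/(3*x**2/2 - 2*x + 1)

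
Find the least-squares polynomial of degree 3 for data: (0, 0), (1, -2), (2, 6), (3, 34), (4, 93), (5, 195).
-1/14 + (-229/84)x + (-23/28)x² + (11/6)x³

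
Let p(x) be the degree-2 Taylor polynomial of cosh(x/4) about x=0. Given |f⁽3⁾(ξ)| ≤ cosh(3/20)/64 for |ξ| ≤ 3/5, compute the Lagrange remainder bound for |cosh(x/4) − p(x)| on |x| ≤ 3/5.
9*cosh(3/20)/16000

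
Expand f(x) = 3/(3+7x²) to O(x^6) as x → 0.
1 - 7*x**2/3 + 49*x**4/9 + O(x**6)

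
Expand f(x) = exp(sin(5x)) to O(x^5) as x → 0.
1 + 5*x + 25*x**2/2 - 625*x**4/8 + O(x**5)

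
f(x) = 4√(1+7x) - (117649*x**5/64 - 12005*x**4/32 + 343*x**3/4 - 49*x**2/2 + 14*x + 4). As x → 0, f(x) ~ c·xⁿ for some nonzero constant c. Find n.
6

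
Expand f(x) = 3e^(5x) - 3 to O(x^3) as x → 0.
15*x + 75*x**2/2 + O(x**3)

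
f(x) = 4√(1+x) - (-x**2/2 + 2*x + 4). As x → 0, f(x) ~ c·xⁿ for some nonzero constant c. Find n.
3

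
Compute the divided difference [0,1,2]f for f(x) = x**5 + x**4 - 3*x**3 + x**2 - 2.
14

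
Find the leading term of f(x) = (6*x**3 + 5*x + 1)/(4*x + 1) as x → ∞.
3*x**2/2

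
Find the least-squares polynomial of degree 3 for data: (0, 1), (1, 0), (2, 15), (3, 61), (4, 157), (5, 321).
55/63 + (-715/378)x + (-377/252)x² + (317/108)x³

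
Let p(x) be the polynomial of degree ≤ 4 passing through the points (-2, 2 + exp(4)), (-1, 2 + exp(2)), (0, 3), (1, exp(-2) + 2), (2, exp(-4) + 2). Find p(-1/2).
(-20*exp(2) + 3 + (-5*exp(4) + 346 + 60*exp(2))*exp(4))*exp(-4)/128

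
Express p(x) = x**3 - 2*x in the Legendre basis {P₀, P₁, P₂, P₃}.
(-7/5)P₁ + (2/5)P₃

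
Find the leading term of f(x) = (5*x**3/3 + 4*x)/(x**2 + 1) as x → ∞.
5*x/3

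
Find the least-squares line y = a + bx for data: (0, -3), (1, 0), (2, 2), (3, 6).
a = -31/10, b = 29/10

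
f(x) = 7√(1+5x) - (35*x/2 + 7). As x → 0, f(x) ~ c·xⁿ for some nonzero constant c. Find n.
2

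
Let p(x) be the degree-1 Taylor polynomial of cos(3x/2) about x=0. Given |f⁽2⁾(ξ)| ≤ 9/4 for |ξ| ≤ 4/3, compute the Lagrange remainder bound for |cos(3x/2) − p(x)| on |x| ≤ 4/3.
2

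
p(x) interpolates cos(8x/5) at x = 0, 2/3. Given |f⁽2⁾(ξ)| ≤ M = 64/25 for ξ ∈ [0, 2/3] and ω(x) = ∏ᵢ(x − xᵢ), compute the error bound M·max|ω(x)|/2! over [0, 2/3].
32/225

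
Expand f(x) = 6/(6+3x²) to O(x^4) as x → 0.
1 - x**2/2 + O(x**4)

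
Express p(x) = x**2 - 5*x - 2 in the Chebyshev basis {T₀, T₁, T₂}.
(-3/2)T₀ + (-5)T₁ + (1/2)T₂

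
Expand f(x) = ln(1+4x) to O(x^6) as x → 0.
4*x - 8*x**2 + 64*x**3/3 - 64*x**4 + 1024*x**5/5 + O(x**6)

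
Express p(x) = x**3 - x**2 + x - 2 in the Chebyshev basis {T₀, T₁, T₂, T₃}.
(-5/2)T₀ + (7/4)T₁ + (-1/2)T₂ + (1/4)T₃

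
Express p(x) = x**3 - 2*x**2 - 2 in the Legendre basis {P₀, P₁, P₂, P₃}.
(-8/3)P₀ + (3/5)P₁ + (-4/3)P₂ + (2/5)P₃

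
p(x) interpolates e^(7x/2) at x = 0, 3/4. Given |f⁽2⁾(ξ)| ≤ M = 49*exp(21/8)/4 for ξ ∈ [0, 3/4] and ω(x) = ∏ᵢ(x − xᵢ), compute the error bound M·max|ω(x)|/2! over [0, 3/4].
441*exp(21/8)/512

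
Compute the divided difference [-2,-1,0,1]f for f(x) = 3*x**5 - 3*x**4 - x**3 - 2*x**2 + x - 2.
20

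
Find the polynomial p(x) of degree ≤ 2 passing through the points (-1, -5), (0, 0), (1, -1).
-3*x**2 + 2*x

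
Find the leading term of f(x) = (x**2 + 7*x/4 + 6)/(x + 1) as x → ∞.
x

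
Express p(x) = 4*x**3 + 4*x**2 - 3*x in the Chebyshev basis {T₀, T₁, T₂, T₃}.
(2)T₀ + (2)T₂ + T₃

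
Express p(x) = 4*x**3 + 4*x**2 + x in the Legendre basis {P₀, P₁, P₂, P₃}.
(4/3)P₀ + (17/5)P₁ + (8/3)P₂ + (8/5)P₃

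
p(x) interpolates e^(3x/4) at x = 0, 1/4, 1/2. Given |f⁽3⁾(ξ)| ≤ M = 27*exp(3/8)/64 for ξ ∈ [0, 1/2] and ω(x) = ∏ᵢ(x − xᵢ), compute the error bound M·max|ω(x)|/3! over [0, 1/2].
sqrt(3)*exp(3/8)/4096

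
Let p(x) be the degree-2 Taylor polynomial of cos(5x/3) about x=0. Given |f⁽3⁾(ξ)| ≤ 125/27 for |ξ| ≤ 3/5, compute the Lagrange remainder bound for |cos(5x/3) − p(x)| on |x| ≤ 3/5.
1/6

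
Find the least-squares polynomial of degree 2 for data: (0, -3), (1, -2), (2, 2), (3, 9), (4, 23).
-93/35 + (-139/70)x + (29/14)x²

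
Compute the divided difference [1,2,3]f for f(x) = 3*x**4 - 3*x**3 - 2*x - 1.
57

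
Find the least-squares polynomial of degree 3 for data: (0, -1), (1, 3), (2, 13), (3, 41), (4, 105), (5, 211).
-6/7 + (197/42)x + (-23/7)x² + (13/6)x³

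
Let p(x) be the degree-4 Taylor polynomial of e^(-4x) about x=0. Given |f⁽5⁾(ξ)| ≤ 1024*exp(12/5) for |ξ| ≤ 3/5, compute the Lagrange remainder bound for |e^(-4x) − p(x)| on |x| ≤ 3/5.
10368*exp(12/5)/15625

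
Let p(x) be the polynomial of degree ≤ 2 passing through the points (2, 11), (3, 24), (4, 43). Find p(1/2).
11/4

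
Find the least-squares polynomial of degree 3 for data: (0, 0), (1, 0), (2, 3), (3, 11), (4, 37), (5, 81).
-1/42 + (397/252)x + (-197/84)x² + (19/18)x³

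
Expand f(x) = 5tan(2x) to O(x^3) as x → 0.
10*x + O(x**3)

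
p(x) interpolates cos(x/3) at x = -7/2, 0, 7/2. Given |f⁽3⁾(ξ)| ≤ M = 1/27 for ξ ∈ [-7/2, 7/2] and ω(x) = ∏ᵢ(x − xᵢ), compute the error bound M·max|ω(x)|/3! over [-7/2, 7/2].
343*sqrt(3)/5832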